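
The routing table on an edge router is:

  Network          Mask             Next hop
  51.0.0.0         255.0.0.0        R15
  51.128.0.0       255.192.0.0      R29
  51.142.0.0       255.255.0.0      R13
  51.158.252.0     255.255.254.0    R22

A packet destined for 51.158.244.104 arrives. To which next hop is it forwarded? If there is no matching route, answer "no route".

R29

Routes whose prefix contains 51.158.244.104:
  51.0.0.0/8 (51.0.0.0 - 51.255.255.255) -> R15
  51.128.0.0/10 (51.128.0.0 - 51.191.255.255) -> R29
More-specific entries that do NOT match:
  51.158.252.0/23 (51.158.252.0 - 51.158.253.255) does not contain 51.158.244.104
  51.142.0.0/16 (51.142.0.0 - 51.142.255.255) does not contain 51.158.244.104
Longest matching prefix is /10 -> next hop R29.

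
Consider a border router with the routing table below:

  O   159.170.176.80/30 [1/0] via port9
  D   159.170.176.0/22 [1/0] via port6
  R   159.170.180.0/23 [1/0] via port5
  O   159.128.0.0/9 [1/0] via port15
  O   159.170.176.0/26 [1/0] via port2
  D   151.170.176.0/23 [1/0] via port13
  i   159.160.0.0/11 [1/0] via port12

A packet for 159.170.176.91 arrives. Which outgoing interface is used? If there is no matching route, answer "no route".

Routes whose prefix contains 159.170.176.91:
  159.128.0.0/9 (159.128.0.0 - 159.255.255.255) -> port15
  159.160.0.0/11 (159.160.0.0 - 159.191.255.255) -> port12
  159.170.176.0/22 (159.170.176.0 - 159.170.179.255) -> port6
More-specific entries that do NOT match:
  159.170.176.80/30 (159.170.176.80 - 159.170.176.83) does not contain 159.170.176.91
  159.170.176.0/26 (159.170.176.0 - 159.170.176.63) does not contain 159.170.176.91
  159.170.180.0/23 (159.170.180.0 - 159.170.181.255) does not contain 159.170.176.91
  151.170.176.0/23 (151.170.176.0 - 151.170.177.255) does not contain 159.170.176.91
Longest matching prefix is /22 -> interface port6.

port6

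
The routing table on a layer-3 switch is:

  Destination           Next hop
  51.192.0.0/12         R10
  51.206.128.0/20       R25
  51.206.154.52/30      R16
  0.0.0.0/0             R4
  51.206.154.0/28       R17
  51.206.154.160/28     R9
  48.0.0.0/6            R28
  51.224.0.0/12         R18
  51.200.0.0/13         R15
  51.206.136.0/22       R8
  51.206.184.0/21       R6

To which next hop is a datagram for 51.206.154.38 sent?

Routes whose prefix contains 51.206.154.38:
  0.0.0.0/0 (default, matches everything) -> R4
  48.0.0.0/6 (48.0.0.0 - 51.255.255.255) -> R28
  51.192.0.0/12 (51.192.0.0 - 51.207.255.255) -> R10
  51.200.0.0/13 (51.200.0.0 - 51.207.255.255) -> R15
More-specific entries that do NOT match:
  51.206.154.52/30 (51.206.154.52 - 51.206.154.55) does not contain 51.206.154.38
  51.206.154.0/28 (51.206.154.0 - 51.206.154.15) does not contain 51.206.154.38
  51.206.154.160/28 (51.206.154.160 - 51.206.154.175) does not contain 51.206.154.38
  51.206.136.0/22 (51.206.136.0 - 51.206.139.255) does not contain 51.206.154.38
  51.206.184.0/21 (51.206.184.0 - 51.206.191.255) does not contain 51.206.154.38
  51.206.128.0/20 (51.206.128.0 - 51.206.143.255) does not contain 51.206.154.38
Longest matching prefix is /13 -> next hop R15.

R15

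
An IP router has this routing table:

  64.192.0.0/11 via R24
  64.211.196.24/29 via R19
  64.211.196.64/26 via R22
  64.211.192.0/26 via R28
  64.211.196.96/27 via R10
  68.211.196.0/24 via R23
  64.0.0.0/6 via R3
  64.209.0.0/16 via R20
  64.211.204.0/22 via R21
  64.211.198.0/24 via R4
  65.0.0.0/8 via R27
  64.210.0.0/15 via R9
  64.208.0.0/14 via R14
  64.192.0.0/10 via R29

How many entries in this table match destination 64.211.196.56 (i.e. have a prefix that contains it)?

5

Prefixes containing 64.211.196.56:
  64.0.0.0/6 (64.0.0.0 - 67.255.255.255)
  64.192.0.0/10 (64.192.0.0 - 64.255.255.255)
  64.192.0.0/11 (64.192.0.0 - 64.223.255.255)
  64.208.0.0/14 (64.208.0.0 - 64.211.255.255)
  64.210.0.0/15 (64.210.0.0 - 64.211.255.255)
Total matching entries: 5.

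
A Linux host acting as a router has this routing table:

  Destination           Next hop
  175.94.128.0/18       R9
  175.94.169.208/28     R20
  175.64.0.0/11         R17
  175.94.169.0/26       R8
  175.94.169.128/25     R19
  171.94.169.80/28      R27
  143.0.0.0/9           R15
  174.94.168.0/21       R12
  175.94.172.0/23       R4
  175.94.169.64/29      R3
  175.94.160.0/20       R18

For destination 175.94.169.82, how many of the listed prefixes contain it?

Prefixes containing 175.94.169.82:
  175.64.0.0/11 (175.64.0.0 - 175.95.255.255)
  175.94.128.0/18 (175.94.128.0 - 175.94.191.255)
  175.94.160.0/20 (175.94.160.0 - 175.94.175.255)
Total matching entries: 3.

3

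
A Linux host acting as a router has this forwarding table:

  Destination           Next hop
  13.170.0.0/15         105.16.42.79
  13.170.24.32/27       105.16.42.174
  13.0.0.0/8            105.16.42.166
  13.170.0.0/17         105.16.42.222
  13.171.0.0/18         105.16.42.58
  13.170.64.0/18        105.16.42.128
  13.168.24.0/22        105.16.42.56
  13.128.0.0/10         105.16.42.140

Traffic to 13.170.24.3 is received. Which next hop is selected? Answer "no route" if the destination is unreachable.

Routes whose prefix contains 13.170.24.3:
  13.0.0.0/8 (13.0.0.0 - 13.255.255.255) -> 105.16.42.166
  13.128.0.0/10 (13.128.0.0 - 13.191.255.255) -> 105.16.42.140
  13.170.0.0/15 (13.170.0.0 - 13.171.255.255) -> 105.16.42.79
  13.170.0.0/17 (13.170.0.0 - 13.170.127.255) -> 105.16.42.222
More-specific entries that do NOT match:
  13.170.24.32/27 (13.170.24.32 - 13.170.24.63) does not contain 13.170.24.3
  13.168.24.0/22 (13.168.24.0 - 13.168.27.255) does not contain 13.170.24.3
  13.171.0.0/18 (13.171.0.0 - 13.171.63.255) does not contain 13.170.24.3
  13.170.64.0/18 (13.170.64.0 - 13.170.127.255) does not contain 13.170.24.3
Longest matching prefix is /17 -> next hop 105.16.42.222.

105.16.42.222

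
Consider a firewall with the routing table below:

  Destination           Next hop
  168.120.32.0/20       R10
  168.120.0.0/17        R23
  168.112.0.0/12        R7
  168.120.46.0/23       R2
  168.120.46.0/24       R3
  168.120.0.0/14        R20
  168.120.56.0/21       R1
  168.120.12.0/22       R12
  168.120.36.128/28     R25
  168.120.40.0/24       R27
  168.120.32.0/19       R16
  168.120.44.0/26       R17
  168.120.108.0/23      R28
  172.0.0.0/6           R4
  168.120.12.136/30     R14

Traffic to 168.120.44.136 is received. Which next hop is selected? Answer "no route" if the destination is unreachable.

R10

Routes whose prefix contains 168.120.44.136:
  168.112.0.0/12 (168.112.0.0 - 168.127.255.255) -> R7
  168.120.0.0/14 (168.120.0.0 - 168.123.255.255) -> R20
  168.120.0.0/17 (168.120.0.0 - 168.120.127.255) -> R23
  168.120.32.0/19 (168.120.32.0 - 168.120.63.255) -> R16
  168.120.32.0/20 (168.120.32.0 - 168.120.47.255) -> R10
More-specific entries that do NOT match:
  168.120.12.136/30 (168.120.12.136 - 168.120.12.139) does not contain 168.120.44.136
  168.120.36.128/28 (168.120.36.128 - 168.120.36.143) does not contain 168.120.44.136
  168.120.44.0/26 (168.120.44.0 - 168.120.44.63) does not contain 168.120.44.136
  168.120.46.0/24 (168.120.46.0 - 168.120.46.255) does not contain 168.120.44.136
  168.120.40.0/24 (168.120.40.0 - 168.120.40.255) does not contain 168.120.44.136
  168.120.46.0/23 (168.120.46.0 - 168.120.47.255) does not contain 168.120.44.136
  168.120.108.0/23 (168.120.108.0 - 168.120.109.255) does not contain 168.120.44.136
  168.120.12.0/22 (168.120.12.0 - 168.120.15.255) does not contain 168.120.44.136
  168.120.56.0/21 (168.120.56.0 - 168.120.63.255) does not contain 168.120.44.136
Longest matching prefix is /20 -> next hop R10.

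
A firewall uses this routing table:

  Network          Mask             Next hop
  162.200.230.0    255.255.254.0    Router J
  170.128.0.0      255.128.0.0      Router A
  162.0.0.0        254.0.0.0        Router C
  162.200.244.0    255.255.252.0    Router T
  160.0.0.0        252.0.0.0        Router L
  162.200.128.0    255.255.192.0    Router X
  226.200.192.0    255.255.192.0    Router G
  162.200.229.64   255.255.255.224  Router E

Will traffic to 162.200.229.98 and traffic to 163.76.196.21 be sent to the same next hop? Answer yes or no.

yes

162.200.229.98: longest match 162.0.0.0/7 -> Router C
163.76.196.21: longest match 162.0.0.0/7 -> Router C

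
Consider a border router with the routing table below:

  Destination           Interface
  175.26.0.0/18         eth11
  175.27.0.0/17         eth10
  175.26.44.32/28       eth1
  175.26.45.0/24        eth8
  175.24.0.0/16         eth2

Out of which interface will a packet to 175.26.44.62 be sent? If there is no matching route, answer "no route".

Routes whose prefix contains 175.26.44.62:
  175.26.0.0/18 (175.26.0.0 - 175.26.63.255) -> eth11
More-specific entries that do NOT match:
  175.26.44.32/28 (175.26.44.32 - 175.26.44.47) does not contain 175.26.44.62
  175.26.45.0/24 (175.26.45.0 - 175.26.45.255) does not contain 175.26.44.62
Longest matching prefix is /18 -> interface eth11.

eth11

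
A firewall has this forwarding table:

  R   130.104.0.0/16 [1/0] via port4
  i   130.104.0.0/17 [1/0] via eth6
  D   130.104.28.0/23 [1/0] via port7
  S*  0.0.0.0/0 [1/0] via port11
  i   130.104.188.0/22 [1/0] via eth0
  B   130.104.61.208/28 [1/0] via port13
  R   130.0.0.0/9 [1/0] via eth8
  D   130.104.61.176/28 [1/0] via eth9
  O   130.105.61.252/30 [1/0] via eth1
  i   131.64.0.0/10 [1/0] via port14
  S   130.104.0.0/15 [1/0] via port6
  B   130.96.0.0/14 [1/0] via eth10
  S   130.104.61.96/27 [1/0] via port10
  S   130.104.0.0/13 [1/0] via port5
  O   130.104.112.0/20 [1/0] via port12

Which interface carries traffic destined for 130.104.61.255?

eth6

Routes whose prefix contains 130.104.61.255:
  0.0.0.0/0 (default, matches everything) -> port11
  130.0.0.0/9 (130.0.0.0 - 130.127.255.255) -> eth8
  130.104.0.0/13 (130.104.0.0 - 130.111.255.255) -> port5
  130.104.0.0/15 (130.104.0.0 - 130.105.255.255) -> port6
  130.104.0.0/16 (130.104.0.0 - 130.104.255.255) -> port4
  130.104.0.0/17 (130.104.0.0 - 130.104.127.255) -> eth6
More-specific entries that do NOT match:
  130.105.61.252/30 (130.105.61.252 - 130.105.61.255) does not contain 130.104.61.255
  130.104.61.208/28 (130.104.61.208 - 130.104.61.223) does not contain 130.104.61.255
  130.104.61.176/28 (130.104.61.176 - 130.104.61.191) does not contain 130.104.61.255
  130.104.61.96/27 (130.104.61.96 - 130.104.61.127) does not contain 130.104.61.255
  130.104.28.0/23 (130.104.28.0 - 130.104.29.255) does not contain 130.104.61.255
  130.104.188.0/22 (130.104.188.0 - 130.104.191.255) does not contain 130.104.61.255
  130.104.112.0/20 (130.104.112.0 - 130.104.127.255) does not contain 130.104.61.255
Longest matching prefix is /17 -> interface eth6.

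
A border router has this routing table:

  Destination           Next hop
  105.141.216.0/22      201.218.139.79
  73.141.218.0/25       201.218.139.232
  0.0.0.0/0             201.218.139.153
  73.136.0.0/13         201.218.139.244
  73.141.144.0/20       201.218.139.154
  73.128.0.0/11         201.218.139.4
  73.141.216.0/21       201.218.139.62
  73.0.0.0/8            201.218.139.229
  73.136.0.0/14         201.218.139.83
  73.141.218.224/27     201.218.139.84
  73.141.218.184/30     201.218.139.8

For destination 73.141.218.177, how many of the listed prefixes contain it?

Prefixes containing 73.141.218.177:
  0.0.0.0/0 (default, matches everything)
  73.0.0.0/8 (73.0.0.0 - 73.255.255.255)
  73.128.0.0/11 (73.128.0.0 - 73.159.255.255)
  73.136.0.0/13 (73.136.0.0 - 73.143.255.255)
  73.141.216.0/21 (73.141.216.0 - 73.141.223.255)
Total matching entries: 5.

5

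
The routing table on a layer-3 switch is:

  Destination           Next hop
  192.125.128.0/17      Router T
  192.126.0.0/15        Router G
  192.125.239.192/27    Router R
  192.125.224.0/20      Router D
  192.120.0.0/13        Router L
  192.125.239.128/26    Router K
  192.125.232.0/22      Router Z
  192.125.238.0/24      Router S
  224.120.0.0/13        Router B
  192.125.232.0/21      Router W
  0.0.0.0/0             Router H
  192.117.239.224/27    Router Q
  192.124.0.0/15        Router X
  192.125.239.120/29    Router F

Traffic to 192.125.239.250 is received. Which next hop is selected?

Router W

Routes whose prefix contains 192.125.239.250:
  0.0.0.0/0 (default, matches everything) -> Router H
  192.120.0.0/13 (192.120.0.0 - 192.127.255.255) -> Router L
  192.124.0.0/15 (192.124.0.0 - 192.125.255.255) -> Router X
  192.125.128.0/17 (192.125.128.0 - 192.125.255.255) -> Router T
  192.125.224.0/20 (192.125.224.0 - 192.125.239.255) -> Router D
  192.125.232.0/21 (192.125.232.0 - 192.125.239.255) -> Router W
More-specific entries that do NOT match:
  192.125.239.120/29 (192.125.239.120 - 192.125.239.127) does not contain 192.125.239.250
  192.125.239.192/27 (192.125.239.192 - 192.125.239.223) does not contain 192.125.239.250
  192.117.239.224/27 (192.117.239.224 - 192.117.239.255) does not contain 192.125.239.250
  192.125.239.128/26 (192.125.239.128 - 192.125.239.191) does not contain 192.125.239.250
  192.125.238.0/24 (192.125.238.0 - 192.125.238.255) does not contain 192.125.239.250
  192.125.232.0/22 (192.125.232.0 - 192.125.235.255) does not contain 192.125.239.250
Longest matching prefix is /21 -> next hop Router W.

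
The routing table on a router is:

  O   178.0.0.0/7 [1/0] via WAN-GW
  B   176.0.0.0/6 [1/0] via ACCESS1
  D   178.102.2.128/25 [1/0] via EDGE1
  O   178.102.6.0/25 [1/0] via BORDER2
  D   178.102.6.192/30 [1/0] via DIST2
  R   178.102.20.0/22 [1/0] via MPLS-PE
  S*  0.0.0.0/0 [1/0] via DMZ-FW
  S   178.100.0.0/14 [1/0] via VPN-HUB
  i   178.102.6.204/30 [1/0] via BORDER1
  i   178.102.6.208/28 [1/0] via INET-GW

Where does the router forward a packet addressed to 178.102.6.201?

Routes whose prefix contains 178.102.6.201:
  0.0.0.0/0 (default, matches everything) -> DMZ-FW
  176.0.0.0/6 (176.0.0.0 - 179.255.255.255) -> ACCESS1
  178.0.0.0/7 (178.0.0.0 - 179.255.255.255) -> WAN-GW
  178.100.0.0/14 (178.100.0.0 - 178.103.255.255) -> VPN-HUB
More-specific entries that do NOT match:
  178.102.6.192/30 (178.102.6.192 - 178.102.6.195) does not contain 178.102.6.201
  178.102.6.204/30 (178.102.6.204 - 178.102.6.207) does not contain 178.102.6.201
  178.102.6.208/28 (178.102.6.208 - 178.102.6.223) does not contain 178.102.6.201
  178.102.2.128/25 (178.102.2.128 - 178.102.2.255) does not contain 178.102.6.201
  178.102.6.0/25 (178.102.6.0 - 178.102.6.127) does not contain 178.102.6.201
  178.102.20.0/22 (178.102.20.0 - 178.102.23.255) does not contain 178.102.6.201
Longest matching prefix is /14 -> next hop VPN-HUB.

VPN-HUB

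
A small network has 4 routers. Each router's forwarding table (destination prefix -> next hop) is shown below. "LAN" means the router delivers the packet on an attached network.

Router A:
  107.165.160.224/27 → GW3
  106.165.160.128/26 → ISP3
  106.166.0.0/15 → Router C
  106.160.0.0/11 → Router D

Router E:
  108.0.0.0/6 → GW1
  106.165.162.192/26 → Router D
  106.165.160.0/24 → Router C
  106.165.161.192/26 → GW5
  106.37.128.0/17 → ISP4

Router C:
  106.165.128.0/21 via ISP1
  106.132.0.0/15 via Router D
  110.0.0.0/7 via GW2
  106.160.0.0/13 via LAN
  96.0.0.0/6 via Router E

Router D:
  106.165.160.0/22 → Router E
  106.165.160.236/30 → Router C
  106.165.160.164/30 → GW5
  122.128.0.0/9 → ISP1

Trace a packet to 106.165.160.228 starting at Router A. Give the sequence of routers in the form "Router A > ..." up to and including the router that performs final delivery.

At Router A: longest match for 106.165.160.228 is 106.160.0.0/11 -> Router D
At Router D: longest match for 106.165.160.228 is 106.165.160.0/22 -> Router E
At Router E: longest match for 106.165.160.228 is 106.165.160.0/24 -> Router C
At Router C: longest match for 106.165.160.228 is 106.160.0.0/13 -> LAN

Router A > Router D > Router E > Router C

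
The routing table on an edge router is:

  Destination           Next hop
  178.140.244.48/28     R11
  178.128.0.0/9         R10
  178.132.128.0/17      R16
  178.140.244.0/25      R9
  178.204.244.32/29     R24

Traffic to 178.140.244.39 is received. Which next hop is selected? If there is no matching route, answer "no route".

R9

Routes whose prefix contains 178.140.244.39:
  178.128.0.0/9 (178.128.0.0 - 178.255.255.255) -> R10
  178.140.244.0/25 (178.140.244.0 - 178.140.244.127) -> R9
More-specific entries that do NOT match:
  178.204.244.32/29 (178.204.244.32 - 178.204.244.39) does not contain 178.140.244.39
  178.140.244.48/28 (178.140.244.48 - 178.140.244.63) does not contain 178.140.244.39
Longest matching prefix is /25 -> next hop R9.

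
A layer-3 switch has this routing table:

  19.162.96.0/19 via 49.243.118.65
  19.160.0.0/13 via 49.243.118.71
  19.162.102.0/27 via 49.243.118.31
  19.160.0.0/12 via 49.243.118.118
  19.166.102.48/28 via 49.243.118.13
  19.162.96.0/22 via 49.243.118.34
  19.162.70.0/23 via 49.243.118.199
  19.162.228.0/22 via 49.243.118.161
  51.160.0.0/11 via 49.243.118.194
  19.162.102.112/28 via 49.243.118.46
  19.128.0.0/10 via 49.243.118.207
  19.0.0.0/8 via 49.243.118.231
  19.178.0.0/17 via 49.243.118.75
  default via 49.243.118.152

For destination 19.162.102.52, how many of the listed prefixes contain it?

6

Prefixes containing 19.162.102.52:
  0.0.0.0/0 (default, matches everything)
  19.0.0.0/8 (19.0.0.0 - 19.255.255.255)
  19.128.0.0/10 (19.128.0.0 - 19.191.255.255)
  19.160.0.0/12 (19.160.0.0 - 19.175.255.255)
  19.160.0.0/13 (19.160.0.0 - 19.167.255.255)
  19.162.96.0/19 (19.162.96.0 - 19.162.127.255)
Total matching entries: 6.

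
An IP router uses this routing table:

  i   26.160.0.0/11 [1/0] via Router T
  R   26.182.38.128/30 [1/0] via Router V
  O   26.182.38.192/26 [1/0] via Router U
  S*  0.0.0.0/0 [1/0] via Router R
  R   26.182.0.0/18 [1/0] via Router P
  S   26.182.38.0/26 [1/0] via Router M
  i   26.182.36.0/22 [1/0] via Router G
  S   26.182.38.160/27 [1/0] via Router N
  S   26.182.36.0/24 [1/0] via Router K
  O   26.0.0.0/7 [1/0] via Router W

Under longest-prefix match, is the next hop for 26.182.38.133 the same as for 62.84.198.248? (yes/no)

no

26.182.38.133: longest match 26.182.36.0/22 -> Router G
62.84.198.248: longest match 0.0.0.0/0 -> Router R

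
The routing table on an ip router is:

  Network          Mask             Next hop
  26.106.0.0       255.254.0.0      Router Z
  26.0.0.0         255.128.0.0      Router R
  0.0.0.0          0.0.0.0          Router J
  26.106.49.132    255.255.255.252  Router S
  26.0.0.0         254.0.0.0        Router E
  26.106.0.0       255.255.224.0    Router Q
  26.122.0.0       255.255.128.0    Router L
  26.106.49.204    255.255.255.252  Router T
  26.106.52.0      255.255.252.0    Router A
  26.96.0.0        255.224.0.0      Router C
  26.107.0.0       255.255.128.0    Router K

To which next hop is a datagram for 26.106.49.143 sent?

Router Z

Routes whose prefix contains 26.106.49.143:
  0.0.0.0/0 (default, matches everything) -> Router J
  26.0.0.0/7 (26.0.0.0 - 27.255.255.255) -> Router E
  26.0.0.0/9 (26.0.0.0 - 26.127.255.255) -> Router R
  26.96.0.0/11 (26.96.0.0 - 26.127.255.255) -> Router C
  26.106.0.0/15 (26.106.0.0 - 26.107.255.255) -> Router Z
More-specific entries that do NOT match:
  26.106.49.132/30 (26.106.49.132 - 26.106.49.135) does not contain 26.106.49.143
  26.106.49.204/30 (26.106.49.204 - 26.106.49.207) does not contain 26.106.49.143
  26.106.52.0/22 (26.106.52.0 - 26.106.55.255) does not contain 26.106.49.143
  26.106.0.0/19 (26.106.0.0 - 26.106.31.255) does not contain 26.106.49.143
  26.122.0.0/17 (26.122.0.0 - 26.122.127.255) does not contain 26.106.49.143
  26.107.0.0/17 (26.107.0.0 - 26.107.127.255) does not contain 26.106.49.143
Longest matching prefix is /15 -> next hop Router Z.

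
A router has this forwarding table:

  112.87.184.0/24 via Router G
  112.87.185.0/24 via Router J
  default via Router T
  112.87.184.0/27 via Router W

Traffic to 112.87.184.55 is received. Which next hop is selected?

Router G

Routes whose prefix contains 112.87.184.55:
  0.0.0.0/0 (default, matches everything) -> Router T
  112.87.184.0/24 (112.87.184.0 - 112.87.184.255) -> Router G
More-specific entries that do NOT match:
  112.87.184.0/27 (112.87.184.0 - 112.87.184.31) does not contain 112.87.184.55
Longest matching prefix is /24 -> next hop Router G.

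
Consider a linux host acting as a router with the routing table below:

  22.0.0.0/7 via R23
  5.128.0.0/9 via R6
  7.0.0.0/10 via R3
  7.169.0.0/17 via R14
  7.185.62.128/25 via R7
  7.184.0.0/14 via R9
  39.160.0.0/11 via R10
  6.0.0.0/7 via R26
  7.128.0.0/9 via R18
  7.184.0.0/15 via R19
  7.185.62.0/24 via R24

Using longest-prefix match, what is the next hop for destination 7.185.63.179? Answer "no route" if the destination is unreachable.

R19

Routes whose prefix contains 7.185.63.179:
  6.0.0.0/7 (6.0.0.0 - 7.255.255.255) -> R26
  7.128.0.0/9 (7.128.0.0 - 7.255.255.255) -> R18
  7.184.0.0/14 (7.184.0.0 - 7.187.255.255) -> R9
  7.184.0.0/15 (7.184.0.0 - 7.185.255.255) -> R19
More-specific entries that do NOT match:
  7.185.62.128/25 (7.185.62.128 - 7.185.62.255) does not contain 7.185.63.179
  7.185.62.0/24 (7.185.62.0 - 7.185.62.255) does not contain 7.185.63.179
  7.169.0.0/17 (7.169.0.0 - 7.169.127.255) does not contain 7.185.63.179
Longest matching prefix is /15 -> next hop R19.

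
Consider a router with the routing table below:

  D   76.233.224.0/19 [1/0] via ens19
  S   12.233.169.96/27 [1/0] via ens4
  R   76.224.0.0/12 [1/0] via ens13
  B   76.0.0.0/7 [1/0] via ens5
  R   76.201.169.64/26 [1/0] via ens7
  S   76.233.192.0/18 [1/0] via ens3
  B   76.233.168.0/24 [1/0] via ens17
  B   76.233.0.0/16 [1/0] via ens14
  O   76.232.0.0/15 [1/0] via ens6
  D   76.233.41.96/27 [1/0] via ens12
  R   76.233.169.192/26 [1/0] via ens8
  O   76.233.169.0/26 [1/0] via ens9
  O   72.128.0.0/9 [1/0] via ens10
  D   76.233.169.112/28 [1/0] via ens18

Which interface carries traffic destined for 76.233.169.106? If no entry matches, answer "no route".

Routes whose prefix contains 76.233.169.106:
  76.0.0.0/7 (76.0.0.0 - 77.255.255.255) -> ens5
  76.224.0.0/12 (76.224.0.0 - 76.239.255.255) -> ens13
  76.232.0.0/15 (76.232.0.0 - 76.233.255.255) -> ens6
  76.233.0.0/16 (76.233.0.0 - 76.233.255.255) -> ens14
More-specific entries that do NOT match:
  76.233.169.112/28 (76.233.169.112 - 76.233.169.127) does not contain 76.233.169.106
  12.233.169.96/27 (12.233.169.96 - 12.233.169.127) does not contain 76.233.169.106
  76.233.41.96/27 (76.233.41.96 - 76.233.41.127) does not contain 76.233.169.106
  76.201.169.64/26 (76.201.169.64 - 76.201.169.127) does not contain 76.233.169.106
  76.233.169.192/26 (76.233.169.192 - 76.233.169.255) does not contain 76.233.169.106
  76.233.169.0/26 (76.233.169.0 - 76.233.169.63) does not contain 76.233.169.106
  76.233.168.0/24 (76.233.168.0 - 76.233.168.255) does not contain 76.233.169.106
  76.233.224.0/19 (76.233.224.0 - 76.233.255.255) does not contain 76.233.169.106
  76.233.192.0/18 (76.233.192.0 - 76.233.255.255) does not contain 76.233.169.106
Longest matching prefix is /16 -> interface ens14.

ens14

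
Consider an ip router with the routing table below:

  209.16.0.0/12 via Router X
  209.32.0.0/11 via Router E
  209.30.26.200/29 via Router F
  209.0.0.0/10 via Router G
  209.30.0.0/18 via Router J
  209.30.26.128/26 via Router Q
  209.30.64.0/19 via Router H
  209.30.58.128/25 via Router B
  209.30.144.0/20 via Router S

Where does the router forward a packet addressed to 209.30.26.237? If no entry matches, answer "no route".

Routes whose prefix contains 209.30.26.237:
  209.0.0.0/10 (209.0.0.0 - 209.63.255.255) -> Router G
  209.16.0.0/12 (209.16.0.0 - 209.31.255.255) -> Router X
  209.30.0.0/18 (209.30.0.0 - 209.30.63.255) -> Router J
More-specific entries that do NOT match:
  209.30.26.200/29 (209.30.26.200 - 209.30.26.207) does not contain 209.30.26.237
  209.30.26.128/26 (209.30.26.128 - 209.30.26.191) does not contain 209.30.26.237
  209.30.58.128/25 (209.30.58.128 - 209.30.58.255) does not contain 209.30.26.237
  209.30.144.0/20 (209.30.144.0 - 209.30.159.255) does not contain 209.30.26.237
  209.30.64.0/19 (209.30.64.0 - 209.30.95.255) does not contain 209.30.26.237
Longest matching prefix is /18 -> next hop Router J.

Router J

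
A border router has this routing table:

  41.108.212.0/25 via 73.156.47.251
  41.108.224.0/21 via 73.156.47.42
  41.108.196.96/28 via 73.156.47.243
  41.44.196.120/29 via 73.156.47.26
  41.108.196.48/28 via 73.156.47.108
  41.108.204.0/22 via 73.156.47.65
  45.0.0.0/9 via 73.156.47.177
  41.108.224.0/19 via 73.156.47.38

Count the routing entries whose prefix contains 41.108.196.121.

0

No listed prefix contains 41.108.196.121.
Total matching entries: 0.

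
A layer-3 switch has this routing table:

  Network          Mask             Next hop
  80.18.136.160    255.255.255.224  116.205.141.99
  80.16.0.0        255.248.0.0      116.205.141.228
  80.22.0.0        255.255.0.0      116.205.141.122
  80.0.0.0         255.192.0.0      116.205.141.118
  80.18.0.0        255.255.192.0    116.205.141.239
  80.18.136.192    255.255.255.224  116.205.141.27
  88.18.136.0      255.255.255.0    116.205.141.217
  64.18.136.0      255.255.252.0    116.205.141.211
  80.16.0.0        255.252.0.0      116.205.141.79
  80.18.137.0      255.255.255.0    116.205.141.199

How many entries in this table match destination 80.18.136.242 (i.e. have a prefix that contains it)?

3

Prefixes containing 80.18.136.242:
  80.0.0.0/10 (80.0.0.0 - 80.63.255.255)
  80.16.0.0/13 (80.16.0.0 - 80.23.255.255)
  80.16.0.0/14 (80.16.0.0 - 80.19.255.255)
Total matching entries: 3.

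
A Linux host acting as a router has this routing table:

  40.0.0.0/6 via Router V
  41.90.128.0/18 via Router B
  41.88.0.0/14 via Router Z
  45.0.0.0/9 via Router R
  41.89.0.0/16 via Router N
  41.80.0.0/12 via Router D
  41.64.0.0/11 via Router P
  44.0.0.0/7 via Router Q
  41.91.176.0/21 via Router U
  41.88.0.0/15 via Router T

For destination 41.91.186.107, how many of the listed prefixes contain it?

Prefixes containing 41.91.186.107:
  40.0.0.0/6 (40.0.0.0 - 43.255.255.255)
  41.64.0.0/11 (41.64.0.0 - 41.95.255.255)
  41.80.0.0/12 (41.80.0.0 - 41.95.255.255)
  41.88.0.0/14 (41.88.0.0 - 41.91.255.255)
Total matching entries: 4.

4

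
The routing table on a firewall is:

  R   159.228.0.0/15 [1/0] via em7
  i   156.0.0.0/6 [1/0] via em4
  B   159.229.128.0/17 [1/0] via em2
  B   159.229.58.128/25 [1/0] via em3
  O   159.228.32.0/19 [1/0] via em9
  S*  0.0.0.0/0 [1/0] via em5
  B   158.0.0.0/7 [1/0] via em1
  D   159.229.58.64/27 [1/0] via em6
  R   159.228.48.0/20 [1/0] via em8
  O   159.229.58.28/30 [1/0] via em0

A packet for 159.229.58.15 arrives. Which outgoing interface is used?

Routes whose prefix contains 159.229.58.15:
  0.0.0.0/0 (default, matches everything) -> em5
  156.0.0.0/6 (156.0.0.0 - 159.255.255.255) -> em4
  158.0.0.0/7 (158.0.0.0 - 159.255.255.255) -> em1
  159.228.0.0/15 (159.228.0.0 - 159.229.255.255) -> em7
More-specific entries that do NOT match:
  159.229.58.28/30 (159.229.58.28 - 159.229.58.31) does not contain 159.229.58.15
  159.229.58.64/27 (159.229.58.64 - 159.229.58.95) does not contain 159.229.58.15
  159.229.58.128/25 (159.229.58.128 - 159.229.58.255) does not contain 159.229.58.15
  159.228.48.0/20 (159.228.48.0 - 159.228.63.255) does not contain 159.229.58.15
  159.228.32.0/19 (159.228.32.0 - 159.228.63.255) does not contain 159.229.58.15
  159.229.128.0/17 (159.229.128.0 - 159.229.255.255) does not contain 159.229.58.15
Longest matching prefix is /15 -> interface em7.

em7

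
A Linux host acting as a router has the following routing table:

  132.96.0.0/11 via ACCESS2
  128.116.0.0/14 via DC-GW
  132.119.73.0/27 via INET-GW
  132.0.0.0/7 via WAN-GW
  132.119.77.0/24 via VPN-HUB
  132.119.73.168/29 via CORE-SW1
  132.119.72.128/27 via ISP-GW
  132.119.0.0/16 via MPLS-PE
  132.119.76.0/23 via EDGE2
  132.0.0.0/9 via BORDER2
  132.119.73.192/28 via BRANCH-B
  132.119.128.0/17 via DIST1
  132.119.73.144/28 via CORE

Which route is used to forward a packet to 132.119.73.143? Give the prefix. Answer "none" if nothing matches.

132.119.0.0/16

Entries matching 132.119.73.143:
  132.0.0.0/7 (132.0.0.0 - 133.255.255.255)
  132.0.0.0/9 (132.0.0.0 - 132.127.255.255)
  132.96.0.0/11 (132.96.0.0 - 132.127.255.255)
  132.119.0.0/16 (132.119.0.0 - 132.119.255.255)
Most specific is 132.119.0.0/16.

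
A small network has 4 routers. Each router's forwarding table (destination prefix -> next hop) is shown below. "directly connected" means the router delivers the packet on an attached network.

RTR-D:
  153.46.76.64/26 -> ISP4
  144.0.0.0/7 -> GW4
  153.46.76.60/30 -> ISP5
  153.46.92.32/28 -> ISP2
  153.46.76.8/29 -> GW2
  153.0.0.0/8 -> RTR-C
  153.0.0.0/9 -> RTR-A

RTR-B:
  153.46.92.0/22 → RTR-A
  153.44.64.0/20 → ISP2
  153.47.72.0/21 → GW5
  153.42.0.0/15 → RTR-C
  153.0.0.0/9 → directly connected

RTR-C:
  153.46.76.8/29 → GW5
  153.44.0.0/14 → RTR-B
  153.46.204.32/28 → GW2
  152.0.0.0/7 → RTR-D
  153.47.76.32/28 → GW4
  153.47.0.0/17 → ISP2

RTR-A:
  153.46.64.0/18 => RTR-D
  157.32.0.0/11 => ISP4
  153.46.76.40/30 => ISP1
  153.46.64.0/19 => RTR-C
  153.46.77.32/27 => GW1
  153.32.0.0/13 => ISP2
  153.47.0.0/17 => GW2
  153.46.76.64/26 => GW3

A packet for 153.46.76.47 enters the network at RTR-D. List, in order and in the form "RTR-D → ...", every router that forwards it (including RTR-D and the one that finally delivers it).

At RTR-D: longest match for 153.46.76.47 is 153.0.0.0/9 -> RTR-A
At RTR-A: longest match for 153.46.76.47 is 153.46.64.0/19 -> RTR-C
At RTR-C: longest match for 153.46.76.47 is 153.44.0.0/14 -> RTR-B
At RTR-B: longest match for 153.46.76.47 is 153.0.0.0/9 -> directly connected

RTR-D → RTR-A → RTR-C → RTR-B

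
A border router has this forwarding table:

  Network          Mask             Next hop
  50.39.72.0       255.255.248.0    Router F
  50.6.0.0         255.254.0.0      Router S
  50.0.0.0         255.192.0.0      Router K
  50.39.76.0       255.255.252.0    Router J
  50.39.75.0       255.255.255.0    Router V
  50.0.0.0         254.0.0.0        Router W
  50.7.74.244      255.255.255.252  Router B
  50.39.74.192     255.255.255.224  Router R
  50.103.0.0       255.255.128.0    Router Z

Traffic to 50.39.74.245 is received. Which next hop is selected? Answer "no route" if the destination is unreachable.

Router F

Routes whose prefix contains 50.39.74.245:
  50.0.0.0/7 (50.0.0.0 - 51.255.255.255) -> Router W
  50.0.0.0/10 (50.0.0.0 - 50.63.255.255) -> Router K
  50.39.72.0/21 (50.39.72.0 - 50.39.79.255) -> Router F
More-specific entries that do NOT match:
  50.7.74.244/30 (50.7.74.244 - 50.7.74.247) does not contain 50.39.74.245
  50.39.74.192/27 (50.39.74.192 - 50.39.74.223) does not contain 50.39.74.245
  50.39.75.0/24 (50.39.75.0 - 50.39.75.255) does not contain 50.39.74.245
  50.39.76.0/22 (50.39.76.0 - 50.39.79.255) does not contain 50.39.74.245
Longest matching prefix is /21 -> next hop Router F.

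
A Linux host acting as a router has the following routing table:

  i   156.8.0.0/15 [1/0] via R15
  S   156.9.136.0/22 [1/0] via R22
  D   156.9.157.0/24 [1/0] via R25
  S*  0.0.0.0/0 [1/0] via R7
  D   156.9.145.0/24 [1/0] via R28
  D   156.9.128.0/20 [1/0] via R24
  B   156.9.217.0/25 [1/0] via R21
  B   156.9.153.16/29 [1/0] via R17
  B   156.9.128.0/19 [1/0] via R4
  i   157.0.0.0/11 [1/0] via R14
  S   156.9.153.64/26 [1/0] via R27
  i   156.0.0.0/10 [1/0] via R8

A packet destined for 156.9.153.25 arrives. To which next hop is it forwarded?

R4

Routes whose prefix contains 156.9.153.25:
  0.0.0.0/0 (default, matches everything) -> R7
  156.0.0.0/10 (156.0.0.0 - 156.63.255.255) -> R8
  156.8.0.0/15 (156.8.0.0 - 156.9.255.255) -> R15
  156.9.128.0/19 (156.9.128.0 - 156.9.159.255) -> R4
More-specific entries that do NOT match:
  156.9.153.16/29 (156.9.153.16 - 156.9.153.23) does not contain 156.9.153.25
  156.9.153.64/26 (156.9.153.64 - 156.9.153.127) does not contain 156.9.153.25
  156.9.217.0/25 (156.9.217.0 - 156.9.217.127) does not contain 156.9.153.25
  156.9.157.0/24 (156.9.157.0 - 156.9.157.255) does not contain 156.9.153.25
  156.9.145.0/24 (156.9.145.0 - 156.9.145.255) does not contain 156.9.153.25
  156.9.136.0/22 (156.9.136.0 - 156.9.139.255) does not contain 156.9.153.25
  156.9.128.0/20 (156.9.128.0 - 156.9.143.255) does not contain 156.9.153.25
Longest matching prefix is /19 -> next hop R4.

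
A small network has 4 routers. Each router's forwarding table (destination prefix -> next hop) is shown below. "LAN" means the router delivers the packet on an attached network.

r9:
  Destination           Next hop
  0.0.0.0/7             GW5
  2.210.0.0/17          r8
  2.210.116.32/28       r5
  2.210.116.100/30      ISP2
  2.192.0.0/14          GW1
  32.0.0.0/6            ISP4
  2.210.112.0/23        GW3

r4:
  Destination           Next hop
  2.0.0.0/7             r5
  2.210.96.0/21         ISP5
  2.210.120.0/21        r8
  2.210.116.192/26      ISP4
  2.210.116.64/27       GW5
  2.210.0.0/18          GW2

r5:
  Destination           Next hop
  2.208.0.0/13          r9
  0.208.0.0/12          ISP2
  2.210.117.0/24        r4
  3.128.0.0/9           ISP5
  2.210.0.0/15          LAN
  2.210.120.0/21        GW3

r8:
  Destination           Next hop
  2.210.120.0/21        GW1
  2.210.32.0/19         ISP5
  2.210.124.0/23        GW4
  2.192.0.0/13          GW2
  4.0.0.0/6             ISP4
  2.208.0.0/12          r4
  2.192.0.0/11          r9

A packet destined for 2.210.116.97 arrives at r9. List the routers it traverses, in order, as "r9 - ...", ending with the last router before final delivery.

At r9: longest match for 2.210.116.97 is 2.210.0.0/17 -> r8
At r8: longest match for 2.210.116.97 is 2.208.0.0/12 -> r4
At r4: longest match for 2.210.116.97 is 2.0.0.0/7 -> r5
At r5: longest match for 2.210.116.97 is 2.210.0.0/15 -> LAN

r9 - r8 - r4 - r5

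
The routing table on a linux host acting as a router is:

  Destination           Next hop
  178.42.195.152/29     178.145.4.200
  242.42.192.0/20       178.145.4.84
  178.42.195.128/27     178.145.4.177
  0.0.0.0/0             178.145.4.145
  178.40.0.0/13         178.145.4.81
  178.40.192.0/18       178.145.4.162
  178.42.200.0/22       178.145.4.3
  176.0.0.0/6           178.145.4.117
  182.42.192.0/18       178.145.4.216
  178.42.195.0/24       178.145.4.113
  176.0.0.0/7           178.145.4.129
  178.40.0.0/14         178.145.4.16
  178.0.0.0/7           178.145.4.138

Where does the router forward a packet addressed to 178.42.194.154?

Routes whose prefix contains 178.42.194.154:
  0.0.0.0/0 (default, matches everything) -> 178.145.4.145
  176.0.0.0/6 (176.0.0.0 - 179.255.255.255) -> 178.145.4.117
  178.0.0.0/7 (178.0.0.0 - 179.255.255.255) -> 178.145.4.138
  178.40.0.0/13 (178.40.0.0 - 178.47.255.255) -> 178.145.4.81
  178.40.0.0/14 (178.40.0.0 - 178.43.255.255) -> 178.145.4.16
More-specific entries that do NOT match:
  178.42.195.152/29 (178.42.195.152 - 178.42.195.159) does not contain 178.42.194.154
  178.42.195.128/27 (178.42.195.128 - 178.42.195.159) does not contain 178.42.194.154
  178.42.195.0/24 (178.42.195.0 - 178.42.195.255) does not contain 178.42.194.154
  178.42.200.0/22 (178.42.200.0 - 178.42.203.255) does not contain 178.42.194.154
  242.42.192.0/20 (242.42.192.0 - 242.42.207.255) does not contain 178.42.194.154
  178.40.192.0/18 (178.40.192.0 - 178.40.255.255) does not contain 178.42.194.154
  182.42.192.0/18 (182.42.192.0 - 182.42.255.255) does not contain 178.42.194.154
Longest matching prefix is /14 -> next hop 178.145.4.16.

178.145.4.16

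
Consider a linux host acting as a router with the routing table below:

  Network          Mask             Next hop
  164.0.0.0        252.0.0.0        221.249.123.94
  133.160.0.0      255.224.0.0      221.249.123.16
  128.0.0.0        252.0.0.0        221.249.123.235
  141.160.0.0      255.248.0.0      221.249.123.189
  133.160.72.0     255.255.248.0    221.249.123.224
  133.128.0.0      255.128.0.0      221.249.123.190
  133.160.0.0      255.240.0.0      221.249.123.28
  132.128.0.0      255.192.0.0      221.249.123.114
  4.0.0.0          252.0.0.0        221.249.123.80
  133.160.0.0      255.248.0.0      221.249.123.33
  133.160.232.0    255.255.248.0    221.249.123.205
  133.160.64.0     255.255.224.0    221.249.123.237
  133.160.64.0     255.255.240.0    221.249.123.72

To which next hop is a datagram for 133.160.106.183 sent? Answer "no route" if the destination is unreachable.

221.249.123.33

Routes whose prefix contains 133.160.106.183:
  133.128.0.0/9 (133.128.0.0 - 133.255.255.255) -> 221.249.123.190
  133.160.0.0/11 (133.160.0.0 - 133.191.255.255) -> 221.249.123.16
  133.160.0.0/12 (133.160.0.0 - 133.175.255.255) -> 221.249.123.28
  133.160.0.0/13 (133.160.0.0 - 133.167.255.255) -> 221.249.123.33
More-specific entries that do NOT match:
  133.160.72.0/21 (133.160.72.0 - 133.160.79.255) does not contain 133.160.106.183
  133.160.232.0/21 (133.160.232.0 - 133.160.239.255) does not contain 133.160.106.183
  133.160.64.0/20 (133.160.64.0 - 133.160.79.255) does not contain 133.160.106.183
  133.160.64.0/19 (133.160.64.0 - 133.160.95.255) does not contain 133.160.106.183
Longest matching prefix is /13 -> next hop 221.249.123.33.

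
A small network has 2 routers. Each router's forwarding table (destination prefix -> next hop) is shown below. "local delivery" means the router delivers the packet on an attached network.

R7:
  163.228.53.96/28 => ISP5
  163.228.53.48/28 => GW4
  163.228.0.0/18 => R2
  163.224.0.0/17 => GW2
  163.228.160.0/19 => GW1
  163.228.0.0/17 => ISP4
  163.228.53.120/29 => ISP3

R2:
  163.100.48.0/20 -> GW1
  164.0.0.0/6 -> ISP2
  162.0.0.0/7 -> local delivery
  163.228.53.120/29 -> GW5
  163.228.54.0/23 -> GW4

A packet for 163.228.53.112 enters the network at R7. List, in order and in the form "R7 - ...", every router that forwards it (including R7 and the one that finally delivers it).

At R7: longest match for 163.228.53.112 is 163.228.0.0/18 -> R2
At R2: longest match for 163.228.53.112 is 162.0.0.0/7 -> local delivery

R7 - R2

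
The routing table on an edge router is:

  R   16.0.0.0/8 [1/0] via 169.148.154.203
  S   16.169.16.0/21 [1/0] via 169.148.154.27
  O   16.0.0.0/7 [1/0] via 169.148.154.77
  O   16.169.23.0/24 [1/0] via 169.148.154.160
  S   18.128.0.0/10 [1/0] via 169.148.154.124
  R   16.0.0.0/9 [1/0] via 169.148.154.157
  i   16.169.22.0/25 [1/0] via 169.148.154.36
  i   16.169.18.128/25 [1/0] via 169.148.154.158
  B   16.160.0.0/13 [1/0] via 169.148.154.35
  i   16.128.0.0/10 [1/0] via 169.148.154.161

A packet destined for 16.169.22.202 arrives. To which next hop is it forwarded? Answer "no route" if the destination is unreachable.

169.148.154.27

Routes whose prefix contains 16.169.22.202:
  16.0.0.0/7 (16.0.0.0 - 17.255.255.255) -> 169.148.154.77
  16.0.0.0/8 (16.0.0.0 - 16.255.255.255) -> 169.148.154.203
  16.128.0.0/10 (16.128.0.0 - 16.191.255.255) -> 169.148.154.161
  16.169.16.0/21 (16.169.16.0 - 16.169.23.255) -> 169.148.154.27
More-specific entries that do NOT match:
  16.169.22.0/25 (16.169.22.0 - 16.169.22.127) does not contain 16.169.22.202
  16.169.18.128/25 (16.169.18.128 - 16.169.18.255) does not contain 16.169.22.202
  16.169.23.0/24 (16.169.23.0 - 16.169.23.255) does not contain 16.169.22.202
Longest matching prefix is /21 -> next hop 169.148.154.27.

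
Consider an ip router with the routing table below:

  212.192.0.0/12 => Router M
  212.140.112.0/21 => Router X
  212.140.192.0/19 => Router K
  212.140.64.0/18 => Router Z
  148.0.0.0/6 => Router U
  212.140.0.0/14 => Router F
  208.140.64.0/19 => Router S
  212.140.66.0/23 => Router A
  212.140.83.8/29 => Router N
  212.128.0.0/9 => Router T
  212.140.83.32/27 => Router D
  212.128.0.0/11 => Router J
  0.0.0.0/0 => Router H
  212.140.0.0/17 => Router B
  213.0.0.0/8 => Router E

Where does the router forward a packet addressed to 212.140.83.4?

Router Z

Routes whose prefix contains 212.140.83.4:
  0.0.0.0/0 (default, matches everything) -> Router H
  212.128.0.0/9 (212.128.0.0 - 212.255.255.255) -> Router T
  212.128.0.0/11 (212.128.0.0 - 212.159.255.255) -> Router J
  212.140.0.0/14 (212.140.0.0 - 212.143.255.255) -> Router F
  212.140.0.0/17 (212.140.0.0 - 212.140.127.255) -> Router B
  212.140.64.0/18 (212.140.64.0 - 212.140.127.255) -> Router Z
More-specific entries that do NOT match:
  212.140.83.8/29 (212.140.83.8 - 212.140.83.15) does not contain 212.140.83.4
  212.140.83.32/27 (212.140.83.32 - 212.140.83.63) does not contain 212.140.83.4
  212.140.66.0/23 (212.140.66.0 - 212.140.67.255) does not contain 212.140.83.4
  212.140.112.0/21 (212.140.112.0 - 212.140.119.255) does not contain 212.140.83.4
  212.140.192.0/19 (212.140.192.0 - 212.140.223.255) does not contain 212.140.83.4
  208.140.64.0/19 (208.140.64.0 - 208.140.95.255) does not contain 212.140.83.4
Longest matching prefix is /18 -> next hop Router Z.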